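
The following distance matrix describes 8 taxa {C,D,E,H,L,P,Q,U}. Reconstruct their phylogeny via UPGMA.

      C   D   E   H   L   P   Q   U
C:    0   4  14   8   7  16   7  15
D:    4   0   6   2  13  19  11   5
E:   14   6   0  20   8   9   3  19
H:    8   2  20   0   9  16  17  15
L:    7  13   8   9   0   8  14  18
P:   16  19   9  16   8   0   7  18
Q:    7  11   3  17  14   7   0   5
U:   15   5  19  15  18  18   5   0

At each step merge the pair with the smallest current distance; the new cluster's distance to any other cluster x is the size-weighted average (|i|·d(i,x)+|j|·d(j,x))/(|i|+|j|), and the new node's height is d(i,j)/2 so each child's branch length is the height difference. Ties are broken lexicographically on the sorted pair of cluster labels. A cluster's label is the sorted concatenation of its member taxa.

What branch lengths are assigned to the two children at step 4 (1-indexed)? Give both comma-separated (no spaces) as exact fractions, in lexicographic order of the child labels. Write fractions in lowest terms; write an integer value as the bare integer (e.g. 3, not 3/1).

5/2,4

1. join D+H (d=2) ⇒ DH; edges |D|=1, |H|=1
  updated: d(C,DH)=6, d(DH,E)=13, d(DH,L)=11, d(DH,P)=35/2, d(DH,Q)=14, d(DH,U)=10
2. join E+Q (d=3) ⇒ EQ; edges |E|=3/2, |Q|=3/2
  updated: d(C,EQ)=21/2, d(DH,EQ)=27/2, d(EQ,L)=11, d(EQ,P)=8, d(EQ,U)=12
3. join C+DH (d=6) ⇒ CDH; edges |C|=3, |DH|=2
  updated: d(CDH,EQ)=25/2, d(CDH,L)=29/3, d(CDH,P)=17, d(CDH,U)=35/3
4. join EQ+P (d=8) ⇒ EPQ; edges |EQ|=5/2, |P|=4
  updated: d(CDH,EPQ)=14, d(EPQ,L)=10, d(EPQ,U)=14
5. join CDH+L (d=29/3) ⇒ CDHL; edges |CDH|=11/6, |L|=29/6
  updated: d(CDHL,EPQ)=13, d(CDHL,U)=53/4
6. join CDHL+EPQ (d=13) ⇒ CDEHLPQ; edges |CDHL|=5/3, |EPQ|=5/2
  updated: d(CDEHLPQ,U)=95/7
7. join CDEHLPQ+U (d=95/7) ⇒ CDEHLPQU; edges |CDEHLPQ|=2/7, |U|=95/14
final tree: ((((C:3,(D:1,H:1):2):11/6,L:29/6):5/3,((E:3/2,Q:3/2):5/2,P:4):5/2):2/7,U:95/14)
total length: 1445/42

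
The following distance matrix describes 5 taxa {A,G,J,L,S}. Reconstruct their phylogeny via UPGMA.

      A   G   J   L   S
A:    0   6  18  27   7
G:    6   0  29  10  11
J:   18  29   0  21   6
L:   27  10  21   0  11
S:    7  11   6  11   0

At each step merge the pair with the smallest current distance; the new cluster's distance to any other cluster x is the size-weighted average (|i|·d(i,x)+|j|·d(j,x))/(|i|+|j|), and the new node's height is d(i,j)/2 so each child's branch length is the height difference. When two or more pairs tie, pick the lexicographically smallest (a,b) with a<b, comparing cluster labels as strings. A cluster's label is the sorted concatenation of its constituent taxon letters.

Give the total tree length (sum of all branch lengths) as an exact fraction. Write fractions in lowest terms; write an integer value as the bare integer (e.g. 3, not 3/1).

iteration 1: select A,G (d=6); attach at lengths (3, 3); label the merged cluster AG
  updated: d(AG,J)=47/2, d(AG,L)=37/2, d(AG,S)=9
iteration 2: select J,S (d=6); attach at lengths (3, 3); label the merged cluster JS
  updated: d(AG,JS)=65/4, d(JS,L)=16
iteration 3: select JS,L (d=16); attach at lengths (5, 8); label the merged cluster JLS
  updated: d(AG,JLS)=17
iteration 4: select AG,JLS (d=17); attach at lengths (11/2, 1/2); label the merged cluster AGJLS
final tree: ((A:3,G:3):11/2,((J:3,S:3):5,L:8):1/2)
total length: 31

31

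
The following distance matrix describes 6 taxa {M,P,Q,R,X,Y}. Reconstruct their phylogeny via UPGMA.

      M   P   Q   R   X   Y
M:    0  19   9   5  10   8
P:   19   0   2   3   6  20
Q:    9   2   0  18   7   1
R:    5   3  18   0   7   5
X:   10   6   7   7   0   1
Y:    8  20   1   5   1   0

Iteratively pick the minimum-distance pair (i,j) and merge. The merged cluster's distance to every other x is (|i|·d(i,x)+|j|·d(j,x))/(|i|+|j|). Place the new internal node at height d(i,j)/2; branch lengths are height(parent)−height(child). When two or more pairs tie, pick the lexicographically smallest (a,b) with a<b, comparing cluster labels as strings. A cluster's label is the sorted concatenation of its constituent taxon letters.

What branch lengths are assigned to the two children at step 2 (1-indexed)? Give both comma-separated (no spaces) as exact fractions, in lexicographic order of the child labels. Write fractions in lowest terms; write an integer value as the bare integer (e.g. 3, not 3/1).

3/2,3/2

iteration 1: select Q,Y (d=1); attach at lengths (1/2, 1/2); label the merged cluster QY
  updated: d(M,QY)=17/2, d(P,QY)=11, d(QY,R)=23/2, d(QY,X)=4
iteration 2: select P,R (d=3); attach at lengths (3/2, 3/2); label the merged cluster PR
  updated: d(M,PR)=12, d(PR,QY)=45/4, d(PR,X)=13/2
iteration 3: select QY,X (d=4); attach at lengths (3/2, 2); label the merged cluster QXY
  updated: d(M,QXY)=9, d(PR,QXY)=29/3
iteration 4: select M,QXY (d=9); attach at lengths (9/2, 5/2); label the merged cluster MQXY
  updated: d(MQXY,PR)=41/4
iteration 5: select MQXY,PR (d=41/4); attach at lengths (5/8, 29/8); label the merged cluster MPQRXY
final tree: ((M:9/2,((Q:1/2,Y:1/2):3/2,X:2):5/2):5/8,(P:3/2,R:3/2):29/8)
total length: 75/4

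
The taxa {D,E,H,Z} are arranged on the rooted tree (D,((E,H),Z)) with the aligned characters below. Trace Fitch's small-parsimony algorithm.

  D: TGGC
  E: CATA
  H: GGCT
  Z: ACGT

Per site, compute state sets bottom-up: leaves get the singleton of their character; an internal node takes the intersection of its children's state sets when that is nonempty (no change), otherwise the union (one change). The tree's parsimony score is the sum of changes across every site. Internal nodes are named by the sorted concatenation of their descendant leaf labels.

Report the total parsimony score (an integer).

9

[col 0] EH: children E:{C}, H:{G} ∪→ {C,G}; cost 1
[col 0] EHZ: children EH:{C,G}, Z:{A} ∪→ {A,C,G}; cost 1
[col 0] DEHZ: children D:{T}, EHZ:{A,C,G} ∪→ {A,C,G,T}; cost 1
[col 1] EH: children E:{A}, H:{G} ∪→ {A,G}; cost 1
[col 1] EHZ: children EH:{A,G}, Z:{C} ∪→ {A,C,G}; cost 1
[col 1] DEHZ: children D:{G}, EHZ:{A,C,G} ∩→ {G}; cost 0
[col 2] EH: children E:{T}, H:{C} ∪→ {C,T}; cost 1
[col 2] EHZ: children EH:{C,T}, Z:{G} ∪→ {C,G,T}; cost 1
[col 2] DEHZ: children D:{G}, EHZ:{C,G,T} ∩→ {G}; cost 0
[col 3] EH: children E:{A}, H:{T} ∪→ {A,T}; cost 1
[col 3] EHZ: children EH:{A,T}, Z:{T} ∩→ {T}; cost 0
[col 3] DEHZ: children D:{C}, EHZ:{T} ∪→ {C,T}; cost 1
per-site changes: [3, 2, 2, 2]; total = 9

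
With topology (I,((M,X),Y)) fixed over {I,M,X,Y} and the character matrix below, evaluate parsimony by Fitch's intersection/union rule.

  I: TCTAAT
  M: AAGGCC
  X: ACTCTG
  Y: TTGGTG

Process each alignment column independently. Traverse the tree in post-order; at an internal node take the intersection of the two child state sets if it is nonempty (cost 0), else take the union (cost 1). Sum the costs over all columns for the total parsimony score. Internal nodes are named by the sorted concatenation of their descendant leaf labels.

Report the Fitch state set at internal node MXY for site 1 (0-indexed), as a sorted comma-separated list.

A,C,T

[col 0] MX: children M:{A}, X:{A} ∩→ {A}; cost 0
[col 0] MXY: children MX:{A}, Y:{T} ∪→ {A,T}; cost 1
[col 0] IMXY: children I:{T}, MXY:{A,T} ∩→ {T}; cost 0
[col 1] MX: children M:{A}, X:{C} ∪→ {A,C}; cost 1
[col 1] MXY: children MX:{A,C}, Y:{T} ∪→ {A,C,T}; cost 1
[col 1] IMXY: children I:{C}, MXY:{A,C,T} ∩→ {C}; cost 0
[col 2] MX: children M:{G}, X:{T} ∪→ {G,T}; cost 1
[col 2] MXY: children MX:{G,T}, Y:{G} ∩→ {G}; cost 0
[col 2] IMXY: children I:{T}, MXY:{G} ∪→ {G,T}; cost 1
[col 3] MX: children M:{G}, X:{C} ∪→ {C,G}; cost 1
[col 3] MXY: children MX:{C,G}, Y:{G} ∩→ {G}; cost 0
[col 3] IMXY: children I:{A}, MXY:{G} ∪→ {A,G}; cost 1
[col 4] MX: children M:{C}, X:{T} ∪→ {C,T}; cost 1
[col 4] MXY: children MX:{C,T}, Y:{T} ∩→ {T}; cost 0
[col 4] IMXY: children I:{A}, MXY:{T} ∪→ {A,T}; cost 1
[col 5] MX: children M:{C}, X:{G} ∪→ {C,G}; cost 1
[col 5] MXY: children MX:{C,G}, Y:{G} ∩→ {G}; cost 0
[col 5] IMXY: children I:{T}, MXY:{G} ∪→ {G,T}; cost 1
per-site changes: [1, 2, 2, 2, 2, 2]; total = 11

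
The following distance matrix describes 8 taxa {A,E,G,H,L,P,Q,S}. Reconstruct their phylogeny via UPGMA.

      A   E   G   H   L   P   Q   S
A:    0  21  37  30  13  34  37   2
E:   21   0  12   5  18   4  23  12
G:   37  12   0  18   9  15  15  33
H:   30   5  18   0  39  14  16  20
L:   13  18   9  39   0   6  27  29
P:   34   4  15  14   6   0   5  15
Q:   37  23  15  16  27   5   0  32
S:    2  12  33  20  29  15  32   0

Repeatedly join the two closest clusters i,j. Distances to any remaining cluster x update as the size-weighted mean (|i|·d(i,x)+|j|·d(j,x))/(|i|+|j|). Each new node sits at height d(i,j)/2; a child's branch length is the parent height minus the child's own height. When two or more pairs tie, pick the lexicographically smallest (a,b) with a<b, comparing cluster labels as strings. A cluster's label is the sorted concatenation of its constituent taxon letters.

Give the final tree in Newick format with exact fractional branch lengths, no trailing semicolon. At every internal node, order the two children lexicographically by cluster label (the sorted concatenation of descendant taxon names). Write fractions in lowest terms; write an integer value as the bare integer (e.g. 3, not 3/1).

iteration 1: select A,S (d=2); attach at lengths (1, 1); label the merged cluster AS
  updated: d(AS,E)=33/2, d(AS,G)=35, d(AS,H)=25, d(AS,L)=21, d(AS,P)=49/2, d(AS,Q)=69/2
iteration 2: select E,P (d=4); attach at lengths (2, 2); label the merged cluster EP
  updated: d(AS,EP)=41/2, d(EP,G)=27/2, d(EP,H)=19/2, d(EP,L)=12, d(EP,Q)=14
iteration 3: select G,L (d=9); attach at lengths (9/2, 9/2); label the merged cluster GL
  updated: d(AS,GL)=28, d(EP,GL)=51/4, d(GL,H)=57/2, d(GL,Q)=21
iteration 4: select EP,H (d=19/2); attach at lengths (11/4, 19/4); label the merged cluster EHP
  updated: d(AS,EHP)=22, d(EHP,GL)=18, d(EHP,Q)=44/3
iteration 5: select EHP,Q (d=44/3); attach at lengths (31/12, 22/3); label the merged cluster EHPQ
  updated: d(AS,EHPQ)=201/8, d(EHPQ,GL)=75/4
iteration 6: select EHPQ,GL (d=75/4); attach at lengths (49/24, 39/8); label the merged cluster EGHLPQ
  updated: d(AS,EGHLPQ)=313/12
iteration 7: select AS,EGHLPQ (d=313/12); attach at lengths (289/24, 11/3); label the merged cluster AEGHLPQS
final tree: ((A:1,S:1):289/24,((((E:2,P:2):11/4,H:19/4):31/12,Q:22/3):49/24,(G:9/2,L:9/2):39/8):11/3)
total length: 1321/24

((A:1,S:1):289/24,((((E:2,P:2):11/4,H:19/4):31/12,Q:22/3):49/24,(G:9/2,L:9/2):39/8):11/3)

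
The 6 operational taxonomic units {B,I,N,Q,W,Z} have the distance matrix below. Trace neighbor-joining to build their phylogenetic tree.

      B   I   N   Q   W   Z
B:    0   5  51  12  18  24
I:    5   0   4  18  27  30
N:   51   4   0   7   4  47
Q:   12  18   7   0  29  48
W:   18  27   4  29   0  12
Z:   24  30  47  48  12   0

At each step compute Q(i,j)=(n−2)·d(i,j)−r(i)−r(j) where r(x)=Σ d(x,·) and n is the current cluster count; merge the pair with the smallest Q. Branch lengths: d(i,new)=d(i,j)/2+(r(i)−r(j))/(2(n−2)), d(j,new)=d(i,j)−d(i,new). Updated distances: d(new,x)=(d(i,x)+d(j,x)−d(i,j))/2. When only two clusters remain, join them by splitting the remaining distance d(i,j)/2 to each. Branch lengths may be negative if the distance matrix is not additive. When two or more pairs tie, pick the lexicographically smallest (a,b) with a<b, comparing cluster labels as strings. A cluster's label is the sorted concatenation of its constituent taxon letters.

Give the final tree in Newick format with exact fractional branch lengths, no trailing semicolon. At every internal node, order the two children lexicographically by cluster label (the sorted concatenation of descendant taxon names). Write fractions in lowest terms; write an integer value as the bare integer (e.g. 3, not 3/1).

(((B:9/2,(W:-23/8,Z:119/8):21/2):33/4,I:-2):19/4,(N:11/2,Q:3/2):19/4)

step 1: merge (W,Z) at d=12, Q=-203; branch lengths W→-23/8, Z→119/8; new cluster WZ
  updated: d(B,WZ)=15, d(I,WZ)=45/2, d(N,WZ)=39/2, d(Q,WZ)=65/2
step 2: merge (N,Q) at d=7, Q=-130; branch lengths N→11/2, Q→3/2; new cluster NQ
  updated: d(B,NQ)=28, d(I,NQ)=15/2, d(NQ,WZ)=45/2
step 3: merge (B,WZ) at d=15, Q=-78; branch lengths B→9/2, WZ→21/2; new cluster BWZ
  updated: d(BWZ,I)=25/4, d(BWZ,NQ)=71/4
step 4: merge (BWZ,I) at d=25/4, Q=-63/2; branch lengths BWZ→33/4, I→-2; new cluster BIWZ
  updated: d(BIWZ,NQ)=19/2
step 5: merge (BIWZ,NQ) at d=19/2; branch lengths BIWZ→19/4, NQ→19/4; new cluster BINQWZ
final tree: (((B:9/2,(W:-23/8,Z:119/8):21/2):33/4,I:-2):19/4,(N:11/2,Q:3/2):19/4)
total length: 199/4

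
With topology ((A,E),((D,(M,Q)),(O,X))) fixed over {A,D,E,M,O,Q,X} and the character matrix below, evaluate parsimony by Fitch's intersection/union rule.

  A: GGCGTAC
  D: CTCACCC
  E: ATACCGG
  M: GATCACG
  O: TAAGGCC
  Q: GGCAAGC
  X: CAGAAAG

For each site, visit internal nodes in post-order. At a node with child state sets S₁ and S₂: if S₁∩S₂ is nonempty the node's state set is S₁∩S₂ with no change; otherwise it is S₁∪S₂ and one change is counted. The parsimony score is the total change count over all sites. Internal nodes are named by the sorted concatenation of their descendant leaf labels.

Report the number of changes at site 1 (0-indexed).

[col 0] AE: children A:{G}, E:{A} ∪→ {A,G}; cost 1
[col 0] MQ: children M:{G}, Q:{G} ∩→ {G}; cost 0
[col 0] DMQ: children D:{C}, MQ:{G} ∪→ {C,G}; cost 1
[col 0] OX: children O:{T}, X:{C} ∪→ {C,T}; cost 1
[col 0] DMOQX: children DMQ:{C,G}, OX:{C,T} ∩→ {C}; cost 0
[col 0] ADEMOQX: children AE:{A,G}, DMOQX:{C} ∪→ {A,C,G}; cost 1
[col 1] AE: children A:{G}, E:{T} ∪→ {G,T}; cost 1
[col 1] MQ: children M:{A}, Q:{G} ∪→ {A,G}; cost 1
[col 1] DMQ: children D:{T}, MQ:{A,G} ∪→ {A,G,T}; cost 1
[col 1] OX: children O:{A}, X:{A} ∩→ {A}; cost 0
[col 1] DMOQX: children DMQ:{A,G,T}, OX:{A} ∩→ {A}; cost 0
[col 1] ADEMOQX: children AE:{G,T}, DMOQX:{A} ∪→ {A,G,T}; cost 1
[col 2] AE: children A:{C}, E:{A} ∪→ {A,C}; cost 1
[col 2] MQ: children M:{T}, Q:{C} ∪→ {C,T}; cost 1
[col 2] DMQ: children D:{C}, MQ:{C,T} ∩→ {C}; cost 0
[col 2] OX: children O:{A}, X:{G} ∪→ {A,G}; cost 1
[col 2] DMOQX: children DMQ:{C}, OX:{A,G} ∪→ {A,C,G}; cost 1
[col 2] ADEMOQX: children AE:{A,C}, DMOQX:{A,C,G} ∩→ {A,C}; cost 0
[col 3] AE: children A:{G}, E:{C} ∪→ {C,G}; cost 1
[col 3] MQ: children M:{C}, Q:{A} ∪→ {A,C}; cost 1
[col 3] DMQ: children D:{A}, MQ:{A,C} ∩→ {A}; cost 0
[col 3] OX: children O:{G}, X:{A} ∪→ {A,G}; cost 1
[col 3] DMOQX: children DMQ:{A}, OX:{A,G} ∩→ {A}; cost 0
[col 3] ADEMOQX: children AE:{C,G}, DMOQX:{A} ∪→ {A,C,G}; cost 1
[col 4] AE: children A:{T}, E:{C} ∪→ {C,T}; cost 1
[col 4] MQ: children M:{A}, Q:{A} ∩→ {A}; cost 0
[col 4] DMQ: children D:{C}, MQ:{A} ∪→ {A,C}; cost 1
[col 4] OX: children O:{G}, X:{A} ∪→ {A,G}; cost 1
[col 4] DMOQX: children DMQ:{A,C}, OX:{A,G} ∩→ {A}; cost 0
[col 4] ADEMOQX: children AE:{C,T}, DMOQX:{A} ∪→ {A,C,T}; cost 1
[col 5] AE: children A:{A}, E:{G} ∪→ {A,G}; cost 1
[col 5] MQ: children M:{C}, Q:{G} ∪→ {C,G}; cost 1
[col 5] DMQ: children D:{C}, MQ:{C,G} ∩→ {C}; cost 0
[col 5] OX: children O:{C}, X:{A} ∪→ {A,C}; cost 1
[col 5] DMOQX: children DMQ:{C}, OX:{A,C} ∩→ {C}; cost 0
[col 5] ADEMOQX: children AE:{A,G}, DMOQX:{C} ∪→ {A,C,G}; cost 1
[col 6] AE: children A:{C}, E:{G} ∪→ {C,G}; cost 1
[col 6] MQ: children M:{G}, Q:{C} ∪→ {C,G}; cost 1
[col 6] DMQ: children D:{C}, MQ:{C,G} ∩→ {C}; cost 0
[col 6] OX: children O:{C}, X:{G} ∪→ {C,G}; cost 1
[col 6] DMOQX: children DMQ:{C}, OX:{C,G} ∩→ {C}; cost 0
[col 6] ADEMOQX: children AE:{C,G}, DMOQX:{C} ∩→ {C}; cost 0
per-site changes: [4, 4, 4, 4, 4, 4, 3]; total = 27

4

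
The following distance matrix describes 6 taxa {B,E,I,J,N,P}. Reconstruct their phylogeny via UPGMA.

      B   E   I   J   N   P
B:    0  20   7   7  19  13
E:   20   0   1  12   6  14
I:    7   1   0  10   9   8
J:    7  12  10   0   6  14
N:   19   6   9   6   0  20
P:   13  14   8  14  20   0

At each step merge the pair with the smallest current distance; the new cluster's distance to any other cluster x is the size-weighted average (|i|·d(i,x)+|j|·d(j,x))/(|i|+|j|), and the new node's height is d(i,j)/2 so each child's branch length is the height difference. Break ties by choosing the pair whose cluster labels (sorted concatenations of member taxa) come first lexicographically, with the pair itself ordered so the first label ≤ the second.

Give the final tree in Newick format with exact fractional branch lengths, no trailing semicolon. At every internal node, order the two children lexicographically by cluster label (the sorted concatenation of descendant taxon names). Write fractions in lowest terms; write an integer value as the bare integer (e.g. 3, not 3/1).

step 1: merge (E,I) at d=1; branch lengths E→1/2, I→1/2; new cluster EI
  updated: d(B,EI)=27/2, d(EI,J)=11, d(EI,N)=15/2, d(EI,P)=11
step 2: merge (J,N) at d=6; branch lengths J→3, N→3; new cluster JN
  updated: d(B,JN)=13, d(EI,JN)=37/4, d(JN,P)=17
step 3: merge (EI,JN) at d=37/4; branch lengths EI→33/8, JN→13/8; new cluster EIJN
  updated: d(B,EIJN)=53/4, d(EIJN,P)=14
step 4: merge (B,P) at d=13; branch lengths B→13/2, P→13/2; new cluster BP
  updated: d(BP,EIJN)=109/8
step 5: merge (BP,EIJN) at d=109/8; branch lengths BP→5/16, EIJN→35/16; new cluster BEIJNP
final tree: ((B:13/2,P:13/2):5/16,((E:1/2,I:1/2):33/8,(J:3,N:3):13/8):35/16)
total length: 113/4

((B:13/2,P:13/2):5/16,((E:1/2,I:1/2):33/8,(J:3,N:3):13/8):35/16)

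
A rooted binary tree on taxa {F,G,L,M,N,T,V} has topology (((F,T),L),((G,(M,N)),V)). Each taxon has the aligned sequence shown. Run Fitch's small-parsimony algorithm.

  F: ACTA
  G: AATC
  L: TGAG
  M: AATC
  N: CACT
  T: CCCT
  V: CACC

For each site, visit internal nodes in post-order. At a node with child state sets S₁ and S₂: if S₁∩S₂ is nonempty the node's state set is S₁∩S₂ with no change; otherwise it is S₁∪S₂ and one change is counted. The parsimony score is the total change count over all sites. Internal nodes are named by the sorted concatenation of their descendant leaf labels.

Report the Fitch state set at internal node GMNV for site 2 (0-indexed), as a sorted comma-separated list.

FT@0: {A} ∪ {C} = {A,C} (union, +1)
FLT@0: {A,C} ∪ {T} = {A,C,T} (union, +1)
MN@0: {A} ∪ {C} = {A,C} (union, +1)
GMN@0: {A} ∩ {A,C} = {A} (intersection, +0)
GMNV@0: {A} ∪ {C} = {A,C} (union, +1)
FGLMNTV@0: {A,C,T} ∩ {A,C} = {A,C} (intersection, +0)
FT@1: {C} ∩ {C} = {C} (intersection, +0)
FLT@1: {C} ∪ {G} = {C,G} (union, +1)
MN@1: {A} ∩ {A} = {A} (intersection, +0)
GMN@1: {A} ∩ {A} = {A} (intersection, +0)
GMNV@1: {A} ∩ {A} = {A} (intersection, +0)
FGLMNTV@1: {C,G} ∪ {A} = {A,C,G} (union, +1)
FT@2: {T} ∪ {C} = {C,T} (union, +1)
FLT@2: {C,T} ∪ {A} = {A,C,T} (union, +1)
MN@2: {T} ∪ {C} = {C,T} (union, +1)
GMN@2: {T} ∩ {C,T} = {T} (intersection, +0)
GMNV@2: {T} ∪ {C} = {C,T} (union, +1)
FGLMNTV@2: {A,C,T} ∩ {C,T} = {C,T} (intersection, +0)
FT@3: {A} ∪ {T} = {A,T} (union, +1)
FLT@3: {A,T} ∪ {G} = {A,G,T} (union, +1)
MN@3: {C} ∪ {T} = {C,T} (union, +1)
GMN@3: {C} ∩ {C,T} = {C} (intersection, +0)
GMNV@3: {C} ∩ {C} = {C} (intersection, +0)
FGLMNTV@3: {A,G,T} ∪ {C} = {A,C,G,T} (union, +1)
per-site changes: [4, 2, 4, 4]; total = 14

C,T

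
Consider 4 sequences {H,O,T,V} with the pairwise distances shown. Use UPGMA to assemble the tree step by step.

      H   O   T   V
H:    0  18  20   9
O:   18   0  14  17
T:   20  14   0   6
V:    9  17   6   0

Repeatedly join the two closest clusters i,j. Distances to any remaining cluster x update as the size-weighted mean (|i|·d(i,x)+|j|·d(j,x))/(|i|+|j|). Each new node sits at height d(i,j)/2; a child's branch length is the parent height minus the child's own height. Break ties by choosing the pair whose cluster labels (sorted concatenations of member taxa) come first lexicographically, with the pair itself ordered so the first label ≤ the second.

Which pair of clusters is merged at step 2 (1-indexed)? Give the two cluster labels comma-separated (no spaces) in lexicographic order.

H,TV

1. join T+V (d=6) ⇒ TV; edges |T|=3, |V|=3
  updated: d(H,TV)=29/2, d(O,TV)=31/2
2. join H+TV (d=29/2) ⇒ HTV; edges |H|=29/4, |TV|=17/4
  updated: d(HTV,O)=49/3
3. join HTV+O (d=49/3) ⇒ HOTV; edges |HTV|=11/12, |O|=49/6
final tree: ((H:29/4,(T:3,V:3):17/4):11/12,O:49/6)
total length: 319/12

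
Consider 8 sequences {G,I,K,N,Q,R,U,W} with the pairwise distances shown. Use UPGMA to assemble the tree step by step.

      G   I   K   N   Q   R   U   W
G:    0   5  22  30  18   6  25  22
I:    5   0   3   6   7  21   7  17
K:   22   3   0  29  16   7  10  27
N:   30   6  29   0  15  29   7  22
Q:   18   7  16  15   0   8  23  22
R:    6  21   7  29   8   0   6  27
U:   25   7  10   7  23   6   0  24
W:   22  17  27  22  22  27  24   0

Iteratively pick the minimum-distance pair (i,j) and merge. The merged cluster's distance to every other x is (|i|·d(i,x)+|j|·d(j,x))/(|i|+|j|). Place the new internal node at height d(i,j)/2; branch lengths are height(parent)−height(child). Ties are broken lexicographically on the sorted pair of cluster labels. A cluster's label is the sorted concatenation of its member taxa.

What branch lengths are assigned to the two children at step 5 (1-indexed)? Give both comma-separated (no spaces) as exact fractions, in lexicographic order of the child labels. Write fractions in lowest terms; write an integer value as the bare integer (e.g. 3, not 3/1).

iteration 1: select I,K (d=3); attach at lengths (3/2, 3/2); label the merged cluster IK
  updated: d(G,IK)=27/2, d(IK,N)=35/2, d(IK,Q)=23/2, d(IK,R)=14, d(IK,U)=17/2, d(IK,W)=22
iteration 2: select G,R (d=6); attach at lengths (3, 3); label the merged cluster GR
  updated: d(GR,IK)=55/4, d(GR,N)=59/2, d(GR,Q)=13, d(GR,U)=31/2, d(GR,W)=49/2
iteration 3: select N,U (d=7); attach at lengths (7/2, 7/2); label the merged cluster NU
  updated: d(GR,NU)=45/2, d(IK,NU)=13, d(NU,Q)=19, d(NU,W)=23
iteration 4: select IK,Q (d=23/2); attach at lengths (17/4, 23/4); label the merged cluster IKQ
  updated: d(GR,IKQ)=27/2, d(IKQ,NU)=15, d(IKQ,W)=22
iteration 5: select GR,IKQ (d=27/2); attach at lengths (15/4, 1); label the merged cluster GIKQR
  updated: d(GIKQR,NU)=18, d(GIKQR,W)=23
iteration 6: select GIKQR,NU (d=18); attach at lengths (9/4, 11/2); label the merged cluster GIKNQRU
  updated: d(GIKNQRU,W)=23
iteration 7: select GIKNQRU,W (d=23); attach at lengths (5/2, 23/2); label the merged cluster GIKNQRUW
final tree: ((((G:3,R:3):15/4,((I:3/2,K:3/2):17/4,Q:23/4):1):9/4,(N:7/2,U:7/2):11/2):5/2,W:23/2)
total length: 105/2

15/4,1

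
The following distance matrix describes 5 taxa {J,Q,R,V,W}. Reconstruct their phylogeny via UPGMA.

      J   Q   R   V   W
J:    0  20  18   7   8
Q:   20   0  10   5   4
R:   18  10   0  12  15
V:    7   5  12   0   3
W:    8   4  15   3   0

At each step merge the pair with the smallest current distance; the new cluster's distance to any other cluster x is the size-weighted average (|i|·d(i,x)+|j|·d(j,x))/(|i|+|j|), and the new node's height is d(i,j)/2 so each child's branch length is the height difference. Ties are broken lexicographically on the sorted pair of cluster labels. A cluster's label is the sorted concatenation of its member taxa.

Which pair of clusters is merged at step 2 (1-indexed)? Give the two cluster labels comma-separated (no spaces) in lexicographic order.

step 1: merge (V,W) at d=3; branch lengths V→3/2, W→3/2; new cluster VW
  updated: d(J,VW)=15/2, d(Q,VW)=9/2, d(R,VW)=27/2
step 2: merge (Q,VW) at d=9/2; branch lengths Q→9/4, VW→3/4; new cluster QVW
  updated: d(J,QVW)=35/3, d(QVW,R)=37/3
step 3: merge (J,QVW) at d=35/3; branch lengths J→35/6, QVW→43/12; new cluster JQVW
  updated: d(JQVW,R)=55/4
step 4: merge (JQVW,R) at d=55/4; branch lengths JQVW→25/24, R→55/8; new cluster JQRVW
final tree: ((J:35/6,(Q:9/4,(V:3/2,W:3/2):3/4):43/12):25/24,R:55/8)
total length: 70/3

Q,VW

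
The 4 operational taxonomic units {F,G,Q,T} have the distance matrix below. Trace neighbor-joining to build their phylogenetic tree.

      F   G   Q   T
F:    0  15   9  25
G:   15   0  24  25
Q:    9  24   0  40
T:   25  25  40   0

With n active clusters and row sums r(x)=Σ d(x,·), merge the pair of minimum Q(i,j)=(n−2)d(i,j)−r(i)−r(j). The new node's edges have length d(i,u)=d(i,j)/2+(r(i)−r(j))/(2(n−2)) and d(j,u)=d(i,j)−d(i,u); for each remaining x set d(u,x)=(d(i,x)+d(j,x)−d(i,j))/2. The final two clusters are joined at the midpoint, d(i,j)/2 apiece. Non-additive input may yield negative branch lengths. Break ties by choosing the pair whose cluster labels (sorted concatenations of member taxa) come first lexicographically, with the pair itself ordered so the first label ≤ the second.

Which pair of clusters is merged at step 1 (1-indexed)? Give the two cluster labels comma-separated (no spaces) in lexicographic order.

1. join F+Q (d=9, Q=-104) ⇒ FQ; edges |F|=-3/2, |Q|=21/2
  updated: d(FQ,G)=15, d(FQ,T)=28
2. join FQ+G (d=15, Q=-68) ⇒ FGQ; edges |FQ|=9, |G|=6
  updated: d(FGQ,T)=19
3. join FGQ+T (d=19) ⇒ FGQT; edges |FGQ|=19/2, |T|=19/2
final tree: (((F:-3/2,Q:21/2):9,G:6):19/2,T:19/2)
total length: 43

F,Q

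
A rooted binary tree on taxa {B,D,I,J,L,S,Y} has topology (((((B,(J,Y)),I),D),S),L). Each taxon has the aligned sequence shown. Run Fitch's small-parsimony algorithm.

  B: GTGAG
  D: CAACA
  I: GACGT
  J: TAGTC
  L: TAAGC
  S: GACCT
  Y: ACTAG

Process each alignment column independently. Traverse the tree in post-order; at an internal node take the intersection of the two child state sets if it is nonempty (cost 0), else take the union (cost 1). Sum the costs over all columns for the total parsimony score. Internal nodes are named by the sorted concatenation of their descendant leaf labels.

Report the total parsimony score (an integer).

JY@0: {T} ∪ {A} = {A,T} (union, +1)
BJY@0: {G} ∪ {A,T} = {A,G,T} (union, +1)
BIJY@0: {A,G,T} ∩ {G} = {G} (intersection, +0)
BDIJY@0: {G} ∪ {C} = {C,G} (union, +1)
BDIJSY@0: {C,G} ∩ {G} = {G} (intersection, +0)
BDIJLSY@0: {G} ∪ {T} = {G,T} (union, +1)
JY@1: {A} ∪ {C} = {A,C} (union, +1)
BJY@1: {T} ∪ {A,C} = {A,C,T} (union, +1)
BIJY@1: {A,C,T} ∩ {A} = {A} (intersection, +0)
BDIJY@1: {A} ∩ {A} = {A} (intersection, +0)
BDIJSY@1: {A} ∩ {A} = {A} (intersection, +0)
BDIJLSY@1: {A} ∩ {A} = {A} (intersection, +0)
JY@2: {G} ∪ {T} = {G,T} (union, +1)
BJY@2: {G} ∩ {G,T} = {G} (intersection, +0)
BIJY@2: {G} ∪ {C} = {C,G} (union, +1)
BDIJY@2: {C,G} ∪ {A} = {A,C,G} (union, +1)
BDIJSY@2: {A,C,G} ∩ {C} = {C} (intersection, +0)
BDIJLSY@2: {C} ∪ {A} = {A,C} (union, +1)
JY@3: {T} ∪ {A} = {A,T} (union, +1)
BJY@3: {A} ∩ {A,T} = {A} (intersection, +0)
BIJY@3: {A} ∪ {G} = {A,G} (union, +1)
BDIJY@3: {A,G} ∪ {C} = {A,C,G} (union, +1)
BDIJSY@3: {A,C,G} ∩ {C} = {C} (intersection, +0)
BDIJLSY@3: {C} ∪ {G} = {C,G} (union, +1)
JY@4: {C} ∪ {G} = {C,G} (union, +1)
BJY@4: {G} ∩ {C,G} = {G} (intersection, +0)
BIJY@4: {G} ∪ {T} = {G,T} (union, +1)
BDIJY@4: {G,T} ∪ {A} = {A,G,T} (union, +1)
BDIJSY@4: {A,G,T} ∩ {T} = {T} (intersection, +0)
BDIJLSY@4: {T} ∪ {C} = {C,T} (union, +1)
per-site changes: [4, 2, 4, 4, 4]; total = 18

18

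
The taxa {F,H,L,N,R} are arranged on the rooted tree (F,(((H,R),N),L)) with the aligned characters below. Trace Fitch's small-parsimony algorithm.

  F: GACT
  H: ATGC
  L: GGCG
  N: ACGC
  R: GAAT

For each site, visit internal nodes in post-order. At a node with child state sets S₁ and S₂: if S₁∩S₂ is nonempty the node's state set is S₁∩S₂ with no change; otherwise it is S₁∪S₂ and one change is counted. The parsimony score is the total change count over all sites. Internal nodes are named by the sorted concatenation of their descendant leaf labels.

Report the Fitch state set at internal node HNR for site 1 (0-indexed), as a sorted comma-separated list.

site 0, node HR: H={A} ∪ R={G} → {A,G} (+1)
site 0, node HNR: HR={A,G} ∩ N={A} → {A} (+0)
site 0, node HLNR: HNR={A} ∪ L={G} → {A,G} (+1)
site 0, node FHLNR: F={G} ∩ HLNR={A,G} → {G} (+0)
site 1, node HR: H={T} ∪ R={A} → {A,T} (+1)
site 1, node HNR: HR={A,T} ∪ N={C} → {A,C,T} (+1)
site 1, node HLNR: HNR={A,C,T} ∪ L={G} → {A,C,G,T} (+1)
site 1, node FHLNR: F={A} ∩ HLNR={A,C,G,T} → {A} (+0)
site 2, node HR: H={G} ∪ R={A} → {A,G} (+1)
site 2, node HNR: HR={A,G} ∩ N={G} → {G} (+0)
site 2, node HLNR: HNR={G} ∪ L={C} → {C,G} (+1)
site 2, node FHLNR: F={C} ∩ HLNR={C,G} → {C} (+0)
site 3, node HR: H={C} ∪ R={T} → {C,T} (+1)
site 3, node HNR: HR={C,T} ∩ N={C} → {C} (+0)
site 3, node HLNR: HNR={C} ∪ L={G} → {C,G} (+1)
site 3, node FHLNR: F={T} ∪ HLNR={C,G} → {C,G,T} (+1)
per-site changes: [2, 3, 2, 3]; total = 10

A,C,T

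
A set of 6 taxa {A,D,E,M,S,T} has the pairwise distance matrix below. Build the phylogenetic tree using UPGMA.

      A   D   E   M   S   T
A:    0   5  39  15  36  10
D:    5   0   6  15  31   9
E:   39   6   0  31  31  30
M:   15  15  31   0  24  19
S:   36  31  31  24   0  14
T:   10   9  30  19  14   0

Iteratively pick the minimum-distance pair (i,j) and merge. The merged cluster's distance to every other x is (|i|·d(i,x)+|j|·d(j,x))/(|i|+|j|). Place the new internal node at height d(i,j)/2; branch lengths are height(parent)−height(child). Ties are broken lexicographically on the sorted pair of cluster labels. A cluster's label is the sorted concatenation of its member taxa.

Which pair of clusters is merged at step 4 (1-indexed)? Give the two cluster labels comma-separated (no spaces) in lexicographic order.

1. join A+D (d=5) ⇒ AD; edges |A|=5/2, |D|=5/2
  updated: d(AD,E)=45/2, d(AD,M)=15, d(AD,S)=67/2, d(AD,T)=19/2
2. join AD+T (d=19/2) ⇒ ADT; edges |AD|=9/4, |T|=19/4
  updated: d(ADT,E)=25, d(ADT,M)=49/3, d(ADT,S)=27
3. join ADT+M (d=49/3) ⇒ ADMT; edges |ADT|=41/12, |M|=49/6
  updated: d(ADMT,E)=53/2, d(ADMT,S)=105/4
4. join ADMT+S (d=105/4) ⇒ ADMST; edges |ADMT|=119/24, |S|=105/8
  updated: d(ADMST,E)=137/5
5. join ADMST+E (d=137/5) ⇒ ADEMST; edges |ADMST|=23/40, |E|=137/10
final tree: (((((A:5/2,D:5/2):9/4,T:19/4):41/12,M:49/6):119/24,S:105/8):23/40,E:137/10)
total length: 6713/120

ADMT,S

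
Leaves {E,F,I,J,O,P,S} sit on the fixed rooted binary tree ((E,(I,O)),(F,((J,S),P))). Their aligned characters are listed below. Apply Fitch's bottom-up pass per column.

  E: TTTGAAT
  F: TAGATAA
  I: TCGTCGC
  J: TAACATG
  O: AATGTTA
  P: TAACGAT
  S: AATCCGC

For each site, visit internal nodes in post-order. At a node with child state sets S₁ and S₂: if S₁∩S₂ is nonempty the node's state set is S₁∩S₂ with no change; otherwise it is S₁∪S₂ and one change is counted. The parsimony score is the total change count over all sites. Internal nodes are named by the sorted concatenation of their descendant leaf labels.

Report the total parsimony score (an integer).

site 0, node IO: I={T} ∪ O={A} → {A,T} (+1)
site 0, node EIO: E={T} ∩ IO={A,T} → {T} (+0)
site 0, node JS: J={T} ∪ S={A} → {A,T} (+1)
site 0, node JPS: JS={A,T} ∩ P={T} → {T} (+0)
site 0, node FJPS: F={T} ∩ JPS={T} → {T} (+0)
site 0, node EFIJOPS: EIO={T} ∩ FJPS={T} → {T} (+0)
site 1, node IO: I={C} ∪ O={A} → {A,C} (+1)
site 1, node EIO: E={T} ∪ IO={A,C} → {A,C,T} (+1)
site 1, node JS: J={A} ∩ S={A} → {A} (+0)
site 1, node JPS: JS={A} ∩ P={A} → {A} (+0)
site 1, node FJPS: F={A} ∩ JPS={A} → {A} (+0)
site 1, node EFIJOPS: EIO={A,C,T} ∩ FJPS={A} → {A} (+0)
site 2, node IO: I={G} ∪ O={T} → {G,T} (+1)
site 2, node EIO: E={T} ∩ IO={G,T} → {T} (+0)
site 2, node JS: J={A} ∪ S={T} → {A,T} (+1)
site 2, node JPS: JS={A,T} ∩ P={A} → {A} (+0)
site 2, node FJPS: F={G} ∪ JPS={A} → {A,G} (+1)
site 2, node EFIJOPS: EIO={T} ∪ FJPS={A,G} → {A,G,T} (+1)
site 3, node IO: I={T} ∪ O={G} → {G,T} (+1)
site 3, node EIO: E={G} ∩ IO={G,T} → {G} (+0)
site 3, node JS: J={C} ∩ S={C} → {C} (+0)
site 3, node JPS: JS={C} ∩ P={C} → {C} (+0)
site 3, node FJPS: F={A} ∪ JPS={C} → {A,C} (+1)
site 3, node EFIJOPS: EIO={G} ∪ FJPS={A,C} → {A,C,G} (+1)
site 4, node IO: I={C} ∪ O={T} → {C,T} (+1)
site 4, node EIO: E={A} ∪ IO={C,T} → {A,C,T} (+1)
site 4, node JS: J={A} ∪ S={C} → {A,C} (+1)
site 4, node JPS: JS={A,C} ∪ P={G} → {A,C,G} (+1)
site 4, node FJPS: F={T} ∪ JPS={A,C,G} → {A,C,G,T} (+1)
site 4, node EFIJOPS: EIO={A,C,T} ∩ FJPS={A,C,G,T} → {A,C,T} (+0)
site 5, node IO: I={G} ∪ O={T} → {G,T} (+1)
site 5, node EIO: E={A} ∪ IO={G,T} → {A,G,T} (+1)
site 5, node JS: J={T} ∪ S={G} → {G,T} (+1)
site 5, node JPS: JS={G,T} ∪ P={A} → {A,G,T} (+1)
site 5, node FJPS: F={A} ∩ JPS={A,G,T} → {A} (+0)
site 5, node EFIJOPS: EIO={A,G,T} ∩ FJPS={A} → {A} (+0)
site 6, node IO: I={C} ∪ O={A} → {A,C} (+1)
site 6, node EIO: E={T} ∪ IO={A,C} → {A,C,T} (+1)
site 6, node JS: J={G} ∪ S={C} → {C,G} (+1)
site 6, node JPS: JS={C,G} ∪ P={T} → {C,G,T} (+1)
site 6, node FJPS: F={A} ∪ JPS={C,G,T} → {A,C,G,T} (+1)
site 6, node EFIJOPS: EIO={A,C,T} ∩ FJPS={A,C,G,T} → {A,C,T} (+0)
per-site changes: [2, 2, 4, 3, 5, 4, 5]; total = 25

25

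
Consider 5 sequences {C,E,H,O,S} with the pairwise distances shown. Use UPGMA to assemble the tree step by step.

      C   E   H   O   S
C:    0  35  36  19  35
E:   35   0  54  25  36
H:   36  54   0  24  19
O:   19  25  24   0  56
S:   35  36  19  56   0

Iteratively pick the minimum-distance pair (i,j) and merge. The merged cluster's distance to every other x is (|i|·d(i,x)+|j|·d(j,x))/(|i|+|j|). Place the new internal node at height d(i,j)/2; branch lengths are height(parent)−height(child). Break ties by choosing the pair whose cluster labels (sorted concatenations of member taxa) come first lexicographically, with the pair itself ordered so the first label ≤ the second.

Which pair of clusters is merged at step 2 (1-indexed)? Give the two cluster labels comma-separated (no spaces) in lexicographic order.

iteration 1: select C,O (d=19); attach at lengths (19/2, 19/2); label the merged cluster CO
  updated: d(CO,E)=30, d(CO,H)=30, d(CO,S)=91/2
iteration 2: select H,S (d=19); attach at lengths (19/2, 19/2); label the merged cluster HS
  updated: d(CO,HS)=151/4, d(E,HS)=45
iteration 3: select CO,E (d=30); attach at lengths (11/2, 15); label the merged cluster CEO
  updated: d(CEO,HS)=241/6
iteration 4: select CEO,HS (d=241/6); attach at lengths (61/12, 127/12); label the merged cluster CEHOS
final tree: (((C:19/2,O:19/2):11/2,E:15):61/12,(H:19/2,S:19/2):127/12)
total length: 445/6

H,S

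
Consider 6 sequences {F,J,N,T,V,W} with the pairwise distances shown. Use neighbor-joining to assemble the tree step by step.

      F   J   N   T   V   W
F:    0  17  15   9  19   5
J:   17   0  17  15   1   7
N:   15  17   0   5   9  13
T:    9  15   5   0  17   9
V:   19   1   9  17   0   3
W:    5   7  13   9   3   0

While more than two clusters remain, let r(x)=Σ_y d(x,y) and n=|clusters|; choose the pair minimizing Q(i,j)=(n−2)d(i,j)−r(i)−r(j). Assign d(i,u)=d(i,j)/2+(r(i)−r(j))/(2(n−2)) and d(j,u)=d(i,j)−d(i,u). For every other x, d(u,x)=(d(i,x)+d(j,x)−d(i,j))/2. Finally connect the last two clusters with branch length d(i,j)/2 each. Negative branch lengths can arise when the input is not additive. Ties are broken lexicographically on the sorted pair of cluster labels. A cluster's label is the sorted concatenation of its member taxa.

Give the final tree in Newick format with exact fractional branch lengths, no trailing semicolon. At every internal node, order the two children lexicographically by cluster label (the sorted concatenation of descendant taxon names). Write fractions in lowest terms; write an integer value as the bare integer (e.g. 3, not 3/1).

(((F:43/8,(N:11/3,T:4/3):33/8):29/8,(J:3/2,V:-1/2):49/8):-13/16,W:-13/16)

1. join J+V (d=1, Q=-102) ⇒ JV; edges |J|=3/2, |V|=-1/2
  updated: d(F,JV)=35/2, d(JV,N)=25/2, d(JV,T)=31/2, d(JV,W)=9/2
2. join N+T (d=5, Q=-69) ⇒ NT; edges |N|=11/3, |T|=4/3
  updated: d(F,NT)=19/2, d(JV,NT)=23/2, d(NT,W)=17/2
3. join F+NT (d=19/2, Q=-85/2) ⇒ FNT; edges |F|=43/8, |NT|=33/8
  updated: d(FNT,JV)=39/4, d(FNT,W)=2
4. join FNT+JV (d=39/4, Q=-65/4) ⇒ FJNTV; edges |FNT|=29/8, |JV|=49/8
  updated: d(FJNTV,W)=-13/8
5. join FJNTV+W (d=-13/8) ⇒ FJNTVW; edges |FJNTV|=-13/16, |W|=-13/16
final tree: (((F:43/8,(N:11/3,T:4/3):33/8):29/8,(J:3/2,V:-1/2):49/8):-13/16,W:-13/16)
total length: 189/8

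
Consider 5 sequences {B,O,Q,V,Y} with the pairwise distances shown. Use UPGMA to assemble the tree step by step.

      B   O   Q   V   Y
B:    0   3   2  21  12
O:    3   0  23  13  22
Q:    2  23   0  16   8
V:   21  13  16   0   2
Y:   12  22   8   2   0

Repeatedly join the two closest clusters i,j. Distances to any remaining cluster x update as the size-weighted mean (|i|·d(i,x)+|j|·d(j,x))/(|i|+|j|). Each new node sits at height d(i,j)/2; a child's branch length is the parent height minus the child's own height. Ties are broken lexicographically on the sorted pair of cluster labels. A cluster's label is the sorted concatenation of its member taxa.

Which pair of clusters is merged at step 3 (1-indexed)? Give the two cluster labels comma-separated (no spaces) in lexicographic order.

BQ,O

step 1: merge (B,Q) at d=2; branch lengths B→1, Q→1; new cluster BQ
  updated: d(BQ,O)=13, d(BQ,V)=37/2, d(BQ,Y)=10
step 2: merge (V,Y) at d=2; branch lengths V→1, Y→1; new cluster VY
  updated: d(BQ,VY)=57/4, d(O,VY)=35/2
step 3: merge (BQ,O) at d=13; branch lengths BQ→11/2, O→13/2; new cluster BOQ
  updated: d(BOQ,VY)=46/3
step 4: merge (BOQ,VY) at d=46/3; branch lengths BOQ→7/6, VY→20/3; new cluster BOQVY
final tree: (((B:1,Q:1):11/2,O:13/2):7/6,(V:1,Y:1):20/3)
total length: 143/6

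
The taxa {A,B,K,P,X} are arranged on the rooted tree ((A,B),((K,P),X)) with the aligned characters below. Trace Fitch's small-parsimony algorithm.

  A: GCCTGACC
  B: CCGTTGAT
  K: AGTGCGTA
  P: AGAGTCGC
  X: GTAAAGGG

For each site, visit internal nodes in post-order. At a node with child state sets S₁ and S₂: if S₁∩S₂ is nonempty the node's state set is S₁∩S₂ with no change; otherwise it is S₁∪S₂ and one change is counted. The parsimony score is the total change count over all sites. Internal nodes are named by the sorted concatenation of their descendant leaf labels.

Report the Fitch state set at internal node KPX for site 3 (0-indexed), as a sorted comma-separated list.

[col 0] AB: children A:{G}, B:{C} ∪→ {C,G}; cost 1
[col 0] KP: children K:{A}, P:{A} ∩→ {A}; cost 0
[col 0] KPX: children KP:{A}, X:{G} ∪→ {A,G}; cost 1
[col 0] ABKPX: children AB:{C,G}, KPX:{A,G} ∩→ {G}; cost 0
[col 1] AB: children A:{C}, B:{C} ∩→ {C}; cost 0
[col 1] KP: children K:{G}, P:{G} ∩→ {G}; cost 0
[col 1] KPX: children KP:{G}, X:{T} ∪→ {G,T}; cost 1
[col 1] ABKPX: children AB:{C}, KPX:{G,T} ∪→ {C,G,T}; cost 1
[col 2] AB: children A:{C}, B:{G} ∪→ {C,G}; cost 1
[col 2] KP: children K:{T}, P:{A} ∪→ {A,T}; cost 1
[col 2] KPX: children KP:{A,T}, X:{A} ∩→ {A}; cost 0
[col 2] ABKPX: children AB:{C,G}, KPX:{A} ∪→ {A,C,G}; cost 1
[col 3] AB: children A:{T}, B:{T} ∩→ {T}; cost 0
[col 3] KP: children K:{G}, P:{G} ∩→ {G}; cost 0
[col 3] KPX: children KP:{G}, X:{A} ∪→ {A,G}; cost 1
[col 3] ABKPX: children AB:{T}, KPX:{A,G} ∪→ {A,G,T}; cost 1
[col 4] AB: children A:{G}, B:{T} ∪→ {G,T}; cost 1
[col 4] KP: children K:{C}, P:{T} ∪→ {C,T}; cost 1
[col 4] KPX: children KP:{C,T}, X:{A} ∪→ {A,C,T}; cost 1
[col 4] ABKPX: children AB:{G,T}, KPX:{A,C,T} ∩→ {T}; cost 0
[col 5] AB: children A:{A}, B:{G} ∪→ {A,G}; cost 1
[col 5] KP: children K:{G}, P:{C} ∪→ {C,G}; cost 1
[col 5] KPX: children KP:{C,G}, X:{G} ∩→ {G}; cost 0
[col 5] ABKPX: children AB:{A,G}, KPX:{G} ∩→ {G}; cost 0
[col 6] AB: children A:{C}, B:{A} ∪→ {A,C}; cost 1
[col 6] KP: children K:{T}, P:{G} ∪→ {G,T}; cost 1
[col 6] KPX: children KP:{G,T}, X:{G} ∩→ {G}; cost 0
[col 6] ABKPX: children AB:{A,C}, KPX:{G} ∪→ {A,C,G}; cost 1
[col 7] AB: children A:{C}, B:{T} ∪→ {C,T}; cost 1
[col 7] KP: children K:{A}, P:{C} ∪→ {A,C}; cost 1
[col 7] KPX: children KP:{A,C}, X:{G} ∪→ {A,C,G}; cost 1
[col 7] ABKPX: children AB:{C,T}, KPX:{A,C,G} ∩→ {C}; cost 0
per-site changes: [2, 2, 3, 2, 3, 2, 3, 3]; total = 20

A,G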